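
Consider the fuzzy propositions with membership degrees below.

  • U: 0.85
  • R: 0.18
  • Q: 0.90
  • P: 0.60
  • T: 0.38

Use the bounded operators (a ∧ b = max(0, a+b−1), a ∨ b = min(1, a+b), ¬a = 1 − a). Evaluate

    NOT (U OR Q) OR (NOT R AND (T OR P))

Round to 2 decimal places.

0.80

U OR Q = min(1, a+b) on (0.85, 0.90) = 1.00
NOT (U OR Q) = 1 − 1.00 = 0.00
NOT R = 1 − 0.18 = 0.82
T OR P = min(1, a+b) on (0.38, 0.60) = 0.98
NOT R AND (T OR P) = max(0, a+b−1) on (0.82, 0.98) = 0.80
NOT (U OR Q) OR (NOT R AND (T OR P)) = min(1, a+b) on (0.00, 0.80) = 0.80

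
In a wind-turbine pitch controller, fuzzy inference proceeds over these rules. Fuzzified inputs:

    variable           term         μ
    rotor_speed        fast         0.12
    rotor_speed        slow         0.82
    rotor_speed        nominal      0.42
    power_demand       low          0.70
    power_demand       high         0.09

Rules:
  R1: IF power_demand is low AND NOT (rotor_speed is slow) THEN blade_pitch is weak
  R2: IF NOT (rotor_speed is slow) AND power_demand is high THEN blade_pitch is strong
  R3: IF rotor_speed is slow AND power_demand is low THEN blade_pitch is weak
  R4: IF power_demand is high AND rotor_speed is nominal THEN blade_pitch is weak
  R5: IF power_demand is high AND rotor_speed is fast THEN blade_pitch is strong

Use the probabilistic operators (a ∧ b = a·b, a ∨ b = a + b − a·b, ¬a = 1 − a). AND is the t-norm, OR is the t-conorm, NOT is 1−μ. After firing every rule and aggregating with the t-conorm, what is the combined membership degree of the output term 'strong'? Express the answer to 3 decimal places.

R1: low=0.70, ¬slow=1−0.82=0.18; AND[a·b] → w = 0.1260
R2: ¬slow=1−0.82=0.18, high=0.09; AND[a·b] → w = 0.0162
R3: slow=0.82, low=0.70; AND[a·b] → w = 0.5740
R4: high=0.09, nominal=0.42; AND[a·b] → w = 0.0378
R5: high=0.09, fast=0.12; AND[a·b] → w = 0.0108
Rules with consequent 'strong': {R2, R5} → strengths 0.0162, 0.0108
Aggregate via t-conorm [a + b − a·b]: 0.0268

0.027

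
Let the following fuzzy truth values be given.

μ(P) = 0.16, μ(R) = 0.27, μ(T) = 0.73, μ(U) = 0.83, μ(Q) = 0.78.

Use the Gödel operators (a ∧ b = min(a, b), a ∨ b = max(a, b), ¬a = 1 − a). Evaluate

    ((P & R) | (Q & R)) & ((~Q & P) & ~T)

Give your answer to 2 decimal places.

0.16

P & R = min(a, b) on (0.16, 0.27) = 0.16
Q & R = min(a, b) on (0.78, 0.27) = 0.27
(P & R) | (Q & R) = max(a, b) on (0.16, 0.27) = 0.27
~Q = 1 − 0.78 = 0.22
~Q & P = min(a, b) on (0.22, 0.16) = 0.16
~T = 1 − 0.73 = 0.27
(~Q & P) & ~T = min(a, b) on (0.16, 0.27) = 0.16
((P & R) | (Q & R)) & ((~Q & P) & ~T) = min(a, b) on (0.27, 0.16) = 0.16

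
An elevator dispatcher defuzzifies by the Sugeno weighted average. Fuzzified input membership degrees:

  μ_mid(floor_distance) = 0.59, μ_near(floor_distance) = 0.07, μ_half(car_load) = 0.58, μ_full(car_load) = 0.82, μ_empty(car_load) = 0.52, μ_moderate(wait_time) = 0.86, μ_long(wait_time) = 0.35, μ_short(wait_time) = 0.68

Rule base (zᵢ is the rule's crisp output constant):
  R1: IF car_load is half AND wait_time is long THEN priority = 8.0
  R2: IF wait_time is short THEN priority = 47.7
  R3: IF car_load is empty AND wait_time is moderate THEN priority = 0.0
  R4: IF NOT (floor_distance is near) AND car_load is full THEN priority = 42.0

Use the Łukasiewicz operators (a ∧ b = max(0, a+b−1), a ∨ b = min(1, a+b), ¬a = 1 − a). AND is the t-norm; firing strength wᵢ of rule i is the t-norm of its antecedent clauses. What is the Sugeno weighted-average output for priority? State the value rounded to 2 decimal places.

35.32

R1 (z=8.0): half=0.58, long=0.35; AND[max(0, a+b−1)] → w = 0.00
R2 (z=47.7): short=0.68 → w = 0.68
R3 (z=0.0): empty=0.52, moderate=0.86; AND[max(0, a+b−1)] → w = 0.38
R4 (z=42.0): ¬near=1−0.07=0.93, full=0.82; AND[max(0, a+b−1)] → w = 0.75
Weighted average = (0.00·8.0 + 0.68·47.7 + 0.38·0.0 + 0.75·42.0) / (0.00 + 0.68 + 0.38 + 0.75)
  = 63.9360 / 1.8100 = 35.32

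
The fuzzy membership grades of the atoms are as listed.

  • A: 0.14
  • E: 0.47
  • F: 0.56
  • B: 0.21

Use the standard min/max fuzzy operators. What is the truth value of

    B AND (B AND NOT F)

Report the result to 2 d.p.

NOT F = 1 − 0.56 = 0.44
B AND NOT F = min(a, b) on (0.21, 0.44) = 0.21
B AND (B AND NOT F) = min(a, b) on (0.21, 0.21) = 0.21

0.21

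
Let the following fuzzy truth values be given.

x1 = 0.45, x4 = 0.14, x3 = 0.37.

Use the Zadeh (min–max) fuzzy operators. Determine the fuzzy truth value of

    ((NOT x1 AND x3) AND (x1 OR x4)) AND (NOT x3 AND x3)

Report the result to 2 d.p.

NOT x1 = 1 − 0.45 = 0.55
NOT x1 AND x3 = min(a, b) on (0.55, 0.37) = 0.37
x1 OR x4 = max(a, b) on (0.45, 0.14) = 0.45
(NOT x1 AND x3) AND (x1 OR x4) = min(a, b) on (0.37, 0.45) = 0.37
NOT x3 = 1 − 0.37 = 0.63
NOT x3 AND x3 = min(a, b) on (0.63, 0.37) = 0.37
((NOT x1 AND x3) AND (x1 OR x4)) AND (NOT x3 AND x3) = min(a, b) on (0.37, 0.37) = 0.37

0.37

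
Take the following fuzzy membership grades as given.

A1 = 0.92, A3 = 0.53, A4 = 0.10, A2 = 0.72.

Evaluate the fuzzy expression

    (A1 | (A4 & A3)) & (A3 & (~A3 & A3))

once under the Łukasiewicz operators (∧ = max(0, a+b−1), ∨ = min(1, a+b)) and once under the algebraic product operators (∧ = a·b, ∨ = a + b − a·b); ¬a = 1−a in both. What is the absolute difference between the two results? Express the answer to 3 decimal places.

Under Łukasiewicz:
  A4 & A3 = max(0, a+b−1) on (0.10, 0.53) = 0.00
  A1 | (A4 & A3) = min(1, a+b) on (0.92, 0.00) = 0.92
  ~A3 = 1 − 0.53 = 0.47
  ~A3 & A3 = max(0, a+b−1) on (0.47, 0.53) = 0.00
  A3 & (~A3 & A3) = max(0, a+b−1) on (0.53, 0.00) = 0.00
  (A1 | (A4 & A3)) & (A3 & (~A3 & A3)) = max(0, a+b−1) on (0.92, 0.00) = 0.00
  → value = 0.0000
Under algebraic product:
  A4 & A3 = a·b on (0.1000, 0.5300) = 0.0530
  A1 | (A4 & A3) = a + b − a·b on (0.9200, 0.0530) = 0.9242
  ~A3 = 1 − 0.5300 = 0.4700
  ~A3 & A3 = a·b on (0.4700, 0.5300) = 0.2491
  A3 & (~A3 & A3) = a·b on (0.5300, 0.2491) = 0.1320
  (A1 | (A4 & A3)) & (A3 & (~A3 & A3)) = a·b on (0.9242, 0.1320) = 0.1220
  → value = 0.1220
|0.0000 − 0.1220| = 0.122

0.122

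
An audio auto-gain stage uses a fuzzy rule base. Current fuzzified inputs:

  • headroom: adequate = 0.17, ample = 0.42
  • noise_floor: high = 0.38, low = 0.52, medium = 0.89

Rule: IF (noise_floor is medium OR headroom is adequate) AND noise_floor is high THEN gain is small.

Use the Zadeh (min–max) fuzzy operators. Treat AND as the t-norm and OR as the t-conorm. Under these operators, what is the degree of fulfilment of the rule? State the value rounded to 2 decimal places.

0.38

firing strength: (medium=0.89 OR adequate=0.17) = 0.89; AND[min(a, b)] with high=0.38 → w = 0.38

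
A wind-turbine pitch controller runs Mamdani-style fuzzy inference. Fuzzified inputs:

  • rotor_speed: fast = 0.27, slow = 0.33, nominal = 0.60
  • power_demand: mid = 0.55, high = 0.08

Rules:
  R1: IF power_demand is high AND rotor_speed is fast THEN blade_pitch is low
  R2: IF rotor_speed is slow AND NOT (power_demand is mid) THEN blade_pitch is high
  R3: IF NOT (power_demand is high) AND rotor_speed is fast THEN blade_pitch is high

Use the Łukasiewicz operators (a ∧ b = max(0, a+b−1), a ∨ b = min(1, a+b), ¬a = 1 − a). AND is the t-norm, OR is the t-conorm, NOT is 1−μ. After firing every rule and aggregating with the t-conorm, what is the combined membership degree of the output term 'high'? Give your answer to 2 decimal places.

R1: high=0.08, fast=0.27; AND[max(0, a+b−1)] → w = 0.00
R2: slow=0.33, ¬mid=1−0.55=0.45; AND[max(0, a+b−1)] → w = 0.00
R3: ¬high=1−0.08=0.92, fast=0.27; AND[max(0, a+b−1)] → w = 0.19
Rules with consequent 'high': {R2, R3} → strengths 0.00, 0.19
Aggregate via t-conorm [min(1, a+b)]: 0.19

0.19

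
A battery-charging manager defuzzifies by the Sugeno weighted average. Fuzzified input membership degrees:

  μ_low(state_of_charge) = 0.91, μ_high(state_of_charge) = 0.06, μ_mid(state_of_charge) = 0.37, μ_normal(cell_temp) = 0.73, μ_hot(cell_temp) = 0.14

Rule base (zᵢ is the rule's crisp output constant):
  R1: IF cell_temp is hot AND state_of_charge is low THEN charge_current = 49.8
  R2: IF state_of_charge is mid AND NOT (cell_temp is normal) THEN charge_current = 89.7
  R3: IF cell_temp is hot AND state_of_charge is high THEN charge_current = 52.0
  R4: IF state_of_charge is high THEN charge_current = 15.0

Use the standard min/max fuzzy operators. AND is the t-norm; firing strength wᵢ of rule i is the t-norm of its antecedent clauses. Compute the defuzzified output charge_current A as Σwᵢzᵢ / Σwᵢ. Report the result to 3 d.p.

R1 (z=49.8): hot=0.14, low=0.91; AND[min(a, b)] → w = 0.14
R2 (z=89.7): mid=0.37, ¬normal=1−0.73=0.27; AND[min(a, b)] → w = 0.27
R3 (z=52.0): hot=0.14, high=0.06; AND[min(a, b)] → w = 0.06
R4 (z=15.0): high=0.06 → w = 0.06
Weighted average = (0.14·49.8 + 0.27·89.7 + 0.06·52.0 + 0.06·15.0) / (0.14 + 0.27 + 0.06 + 0.06)
  = 35.2110 / 0.5300 = 66.436

66.436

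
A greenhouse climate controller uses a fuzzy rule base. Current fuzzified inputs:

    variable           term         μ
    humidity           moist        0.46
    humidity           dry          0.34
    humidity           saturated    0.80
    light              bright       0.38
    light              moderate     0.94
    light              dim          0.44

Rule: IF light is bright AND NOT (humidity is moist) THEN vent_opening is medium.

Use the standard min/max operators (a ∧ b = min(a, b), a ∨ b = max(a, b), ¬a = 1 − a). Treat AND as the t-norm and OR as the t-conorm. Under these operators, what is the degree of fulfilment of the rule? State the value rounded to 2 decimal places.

0.38

firing strength: bright=0.38, ¬moist=1−0.46=0.54; AND[min(a, b)] → w = 0.38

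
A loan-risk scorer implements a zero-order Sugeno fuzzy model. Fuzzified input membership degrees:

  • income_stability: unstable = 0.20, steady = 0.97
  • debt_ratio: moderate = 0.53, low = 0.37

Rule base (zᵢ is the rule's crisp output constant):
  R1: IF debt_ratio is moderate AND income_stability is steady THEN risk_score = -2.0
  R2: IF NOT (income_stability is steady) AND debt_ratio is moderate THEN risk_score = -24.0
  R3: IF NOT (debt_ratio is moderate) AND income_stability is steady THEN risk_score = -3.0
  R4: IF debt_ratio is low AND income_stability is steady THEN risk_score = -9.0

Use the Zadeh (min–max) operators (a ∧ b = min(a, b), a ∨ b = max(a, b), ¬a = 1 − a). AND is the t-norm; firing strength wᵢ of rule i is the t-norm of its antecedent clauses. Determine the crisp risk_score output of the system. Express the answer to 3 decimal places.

R1 (z=-2.0): moderate=0.53, steady=0.97; AND[min(a, b)] → w = 0.53
R2 (z=-24.0): ¬steady=1−0.97=0.03, moderate=0.53; AND[min(a, b)] → w = 0.03
R3 (z=-3.0): ¬moderate=1−0.53=0.47, steady=0.97; AND[min(a, b)] → w = 0.47
R4 (z=-9.0): low=0.37, steady=0.97; AND[min(a, b)] → w = 0.37
Weighted average = (0.53·-2.0 + 0.03·-24.0 + 0.47·-3.0 + 0.37·-9.0) / (0.53 + 0.03 + 0.47 + 0.37)
  = -6.5200 / 1.4000 = -4.657

-4.657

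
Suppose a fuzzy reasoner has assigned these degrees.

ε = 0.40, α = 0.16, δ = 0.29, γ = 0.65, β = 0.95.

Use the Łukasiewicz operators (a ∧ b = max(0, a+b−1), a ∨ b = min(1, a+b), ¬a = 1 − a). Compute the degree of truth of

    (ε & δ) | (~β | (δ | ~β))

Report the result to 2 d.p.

ε & δ = max(0, a+b−1) on (0.40, 0.29) = 0.00
~β = 1 − 0.95 = 0.05
~β = 1 − 0.95 = 0.05
δ | ~β = min(1, a+b) on (0.29, 0.05) = 0.34
~β | (δ | ~β) = min(1, a+b) on (0.05, 0.34) = 0.39
(ε & δ) | (~β | (δ | ~β)) = min(1, a+b) on (0.00, 0.39) = 0.39

0.39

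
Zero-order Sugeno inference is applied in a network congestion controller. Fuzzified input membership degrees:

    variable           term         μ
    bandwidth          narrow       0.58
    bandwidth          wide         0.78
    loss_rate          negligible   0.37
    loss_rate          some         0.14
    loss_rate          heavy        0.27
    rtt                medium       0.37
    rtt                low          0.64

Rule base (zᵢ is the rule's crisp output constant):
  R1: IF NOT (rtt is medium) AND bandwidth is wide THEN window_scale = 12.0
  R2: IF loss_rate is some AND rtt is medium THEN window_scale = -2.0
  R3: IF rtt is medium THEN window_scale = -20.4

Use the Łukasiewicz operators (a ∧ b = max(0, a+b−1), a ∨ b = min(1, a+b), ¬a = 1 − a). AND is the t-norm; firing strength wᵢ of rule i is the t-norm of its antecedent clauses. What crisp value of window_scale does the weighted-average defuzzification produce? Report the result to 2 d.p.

-3.37

R1 (z=12.0): ¬medium=1−0.37=0.63, wide=0.78; AND[max(0, a+b−1)] → w = 0.41
R2 (z=-2.0): some=0.14, medium=0.37; AND[max(0, a+b−1)] → w = 0.00
R3 (z=-20.4): medium=0.37 → w = 0.37
Weighted average = (0.41·12.0 + 0.00·-2.0 + 0.37·-20.4) / (0.41 + 0.00 + 0.37)
  = -2.6280 / 0.7800 = -3.37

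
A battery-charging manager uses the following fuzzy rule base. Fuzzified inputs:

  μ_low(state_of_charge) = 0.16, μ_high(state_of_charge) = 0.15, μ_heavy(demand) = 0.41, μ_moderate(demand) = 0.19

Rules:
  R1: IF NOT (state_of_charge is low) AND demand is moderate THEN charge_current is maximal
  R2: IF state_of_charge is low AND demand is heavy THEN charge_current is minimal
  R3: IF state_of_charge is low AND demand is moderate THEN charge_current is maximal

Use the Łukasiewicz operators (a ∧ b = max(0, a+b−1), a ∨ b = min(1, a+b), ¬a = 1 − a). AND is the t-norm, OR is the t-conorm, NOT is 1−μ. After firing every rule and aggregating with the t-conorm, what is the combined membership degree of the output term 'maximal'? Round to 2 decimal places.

0.03

R1: ¬low=1−0.16=0.84, moderate=0.19; AND[max(0, a+b−1)] → w = 0.03
R2: low=0.16, heavy=0.41; AND[max(0, a+b−1)] → w = 0.00
R3: low=0.16, moderate=0.19; AND[max(0, a+b−1)] → w = 0.00
Rules with consequent 'maximal': {R1, R3} → strengths 0.03, 0.00
Aggregate via t-conorm [min(1, a+b)]: 0.03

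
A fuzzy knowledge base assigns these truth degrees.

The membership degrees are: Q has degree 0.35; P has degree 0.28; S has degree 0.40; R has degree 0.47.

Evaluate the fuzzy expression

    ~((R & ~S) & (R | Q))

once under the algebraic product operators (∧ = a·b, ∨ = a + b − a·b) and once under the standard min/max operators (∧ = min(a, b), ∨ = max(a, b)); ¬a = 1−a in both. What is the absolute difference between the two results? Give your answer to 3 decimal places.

Under algebraic product:
  ~S = 1 − 0.4000 = 0.6000
  R & ~S = a·b on (0.4700, 0.6000) = 0.2820
  R | Q = a + b − a·b on (0.4700, 0.3500) = 0.6555
  (R & ~S) & (R | Q) = a·b on (0.2820, 0.6555) = 0.1849
  ~((R & ~S) & (R | Q)) = 1 − 0.1849 = 0.8151
  → value = 0.8151
Under standard min/max:
  ~S = 1 − 0.40 = 0.60
  R & ~S = min(a, b) on (0.47, 0.60) = 0.47
  R | Q = max(a, b) on (0.47, 0.35) = 0.47
  (R & ~S) & (R | Q) = min(a, b) on (0.47, 0.47) = 0.47
  ~((R & ~S) & (R | Q)) = 1 − 0.47 = 0.53
  → value = 0.5300
|0.8151 − 0.5300| = 0.285

0.285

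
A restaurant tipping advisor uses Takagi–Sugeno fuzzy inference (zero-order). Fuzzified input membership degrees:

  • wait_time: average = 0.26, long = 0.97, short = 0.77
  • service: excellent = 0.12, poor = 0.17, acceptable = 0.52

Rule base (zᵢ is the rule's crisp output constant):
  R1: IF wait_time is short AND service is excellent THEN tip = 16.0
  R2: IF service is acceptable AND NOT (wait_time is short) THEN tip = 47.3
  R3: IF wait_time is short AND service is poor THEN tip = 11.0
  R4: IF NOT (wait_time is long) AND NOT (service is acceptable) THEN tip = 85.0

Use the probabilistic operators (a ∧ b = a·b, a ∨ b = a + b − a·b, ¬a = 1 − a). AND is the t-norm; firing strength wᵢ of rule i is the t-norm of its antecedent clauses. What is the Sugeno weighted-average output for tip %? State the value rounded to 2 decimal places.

R1 (z=16.0): short=0.77, excellent=0.12; AND[a·b] → w = 0.0924
R2 (z=47.3): acceptable=0.52, ¬short=1−0.77=0.23; AND[a·b] → w = 0.1196
R3 (z=11.0): short=0.77, poor=0.17; AND[a·b] → w = 0.1309
R4 (z=85.0): ¬long=1−0.97=0.03, ¬acceptable=1−0.52=0.48; AND[a·b] → w = 0.0144
Weighted average = (0.0924·16.0 + 0.1196·47.3 + 0.1309·11.0 + 0.0144·85.0) / (0.0924 + 0.1196 + 0.1309 + 0.0144)
  = 9.7994 / 0.3573 = 27.43

27.43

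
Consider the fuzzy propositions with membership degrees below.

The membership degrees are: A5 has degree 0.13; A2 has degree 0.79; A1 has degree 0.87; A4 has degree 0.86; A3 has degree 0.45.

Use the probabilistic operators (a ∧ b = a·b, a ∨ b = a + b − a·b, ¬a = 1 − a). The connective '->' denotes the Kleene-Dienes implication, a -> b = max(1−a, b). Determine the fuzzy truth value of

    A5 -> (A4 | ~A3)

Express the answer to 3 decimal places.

~A3 = 1 − 0.4500 = 0.5500
A4 | ~A3 = a + b − a·b on (0.8600, 0.5500) = 0.9370
A5 -> (A4 | ~A3)  [Kleene-Dienes: max(1−a, b)] with a=0.1300, b=0.9370 → 0.9370

0.937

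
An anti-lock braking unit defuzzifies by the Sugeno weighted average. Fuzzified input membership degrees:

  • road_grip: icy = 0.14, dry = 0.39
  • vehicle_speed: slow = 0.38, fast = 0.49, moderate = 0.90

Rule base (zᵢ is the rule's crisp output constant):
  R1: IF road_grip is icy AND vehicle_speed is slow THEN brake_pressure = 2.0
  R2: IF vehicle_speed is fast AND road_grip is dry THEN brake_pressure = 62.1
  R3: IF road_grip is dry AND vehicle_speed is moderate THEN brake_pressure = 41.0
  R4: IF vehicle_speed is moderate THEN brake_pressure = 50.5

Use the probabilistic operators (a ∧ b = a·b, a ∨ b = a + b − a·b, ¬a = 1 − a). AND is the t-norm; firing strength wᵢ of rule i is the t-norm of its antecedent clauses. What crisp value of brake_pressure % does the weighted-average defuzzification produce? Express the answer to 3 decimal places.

R1 (z=2.0): icy=0.14, slow=0.38; AND[a·b] → w = 0.0532
R2 (z=62.1): fast=0.49, dry=0.39; AND[a·b] → w = 0.1911
R3 (z=41.0): dry=0.39, moderate=0.90; AND[a·b] → w = 0.3510
R4 (z=50.5): moderate=0.90 → w = 0.9000
Weighted average = (0.0532·2.0 + 0.1911·62.1 + 0.3510·41.0 + 0.9000·50.5) / (0.0532 + 0.1911 + 0.3510 + 0.9000)
  = 71.8147 / 1.4953 = 48.027

48.027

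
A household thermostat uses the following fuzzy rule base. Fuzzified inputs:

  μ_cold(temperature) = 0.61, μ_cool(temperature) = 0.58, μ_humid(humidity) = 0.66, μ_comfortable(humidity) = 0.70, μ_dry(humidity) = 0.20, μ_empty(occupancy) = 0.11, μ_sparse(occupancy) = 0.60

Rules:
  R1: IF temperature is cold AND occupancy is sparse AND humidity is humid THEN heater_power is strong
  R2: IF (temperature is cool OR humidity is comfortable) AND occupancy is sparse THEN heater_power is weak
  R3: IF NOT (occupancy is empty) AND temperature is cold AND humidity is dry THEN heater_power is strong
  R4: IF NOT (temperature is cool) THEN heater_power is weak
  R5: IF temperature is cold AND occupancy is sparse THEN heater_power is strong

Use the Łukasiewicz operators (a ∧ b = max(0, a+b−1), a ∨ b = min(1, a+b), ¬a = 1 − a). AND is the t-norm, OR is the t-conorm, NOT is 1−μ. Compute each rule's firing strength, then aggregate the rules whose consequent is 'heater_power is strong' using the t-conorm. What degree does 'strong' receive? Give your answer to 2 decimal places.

R1: cold=0.61, sparse=0.60, humid=0.66; AND[max(0, a+b−1)] → w = 0.00
R2: (cool=0.58 OR comfortable=0.70) = 1.00; AND[max(0, a+b−1)] with sparse=0.60 → w = 0.60
R3: ¬empty=1−0.11=0.89, cold=0.61, dry=0.20; AND[max(0, a+b−1)] → w = 0.00
R4: ¬cool=1−0.58=0.42 → w = 0.42
R5: cold=0.61, sparse=0.60; AND[max(0, a+b−1)] → w = 0.21
Rules with consequent 'strong': {R1, R3, R5} → strengths 0.00, 0.00, 0.21
Aggregate via t-conorm [min(1, a+b)]: 0.21

0.21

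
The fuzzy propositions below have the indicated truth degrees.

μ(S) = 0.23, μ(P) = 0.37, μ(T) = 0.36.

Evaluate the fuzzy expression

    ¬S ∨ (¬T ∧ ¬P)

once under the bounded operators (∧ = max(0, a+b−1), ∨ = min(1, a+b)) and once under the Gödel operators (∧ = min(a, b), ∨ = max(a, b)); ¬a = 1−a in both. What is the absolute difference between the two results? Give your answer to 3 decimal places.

Under bounded:
  ¬S = 1 − 0.23 = 0.77
  ¬T = 1 − 0.36 = 0.64
  ¬P = 1 − 0.37 = 0.63
  ¬T ∧ ¬P = max(0, a+b−1) on (0.64, 0.63) = 0.27
  ¬S ∨ (¬T ∧ ¬P) = min(1, a+b) on (0.77, 0.27) = 1.00
  → value = 1.0000
Under Gödel:
  ¬S = 1 − 0.23 = 0.77
  ¬T = 1 − 0.36 = 0.64
  ¬P = 1 − 0.37 = 0.63
  ¬T ∧ ¬P = min(a, b) on (0.64, 0.63) = 0.63
  ¬S ∨ (¬T ∧ ¬P) = max(a, b) on (0.77, 0.63) = 0.77
  → value = 0.7700
|1.0000 − 0.7700| = 0.230

0.230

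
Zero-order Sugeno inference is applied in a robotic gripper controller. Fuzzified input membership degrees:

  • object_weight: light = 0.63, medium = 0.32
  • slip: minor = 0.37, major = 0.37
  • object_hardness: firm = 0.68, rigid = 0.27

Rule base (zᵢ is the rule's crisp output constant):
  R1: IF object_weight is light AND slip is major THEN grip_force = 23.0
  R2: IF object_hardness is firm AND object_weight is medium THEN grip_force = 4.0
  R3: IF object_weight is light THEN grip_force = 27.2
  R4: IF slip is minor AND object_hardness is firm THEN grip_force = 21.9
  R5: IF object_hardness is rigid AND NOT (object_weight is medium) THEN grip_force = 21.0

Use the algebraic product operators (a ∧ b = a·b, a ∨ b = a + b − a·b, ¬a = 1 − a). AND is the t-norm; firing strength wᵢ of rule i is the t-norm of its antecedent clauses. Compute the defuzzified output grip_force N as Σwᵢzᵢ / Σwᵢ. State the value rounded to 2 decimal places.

R1 (z=23.0): light=0.63, major=0.37; AND[a·b] → w = 0.2331
R2 (z=4.0): firm=0.68, medium=0.32; AND[a·b] → w = 0.2176
R3 (z=27.2): light=0.63 → w = 0.6300
R4 (z=21.9): minor=0.37, firm=0.68; AND[a·b] → w = 0.2516
R5 (z=21.0): rigid=0.27, ¬medium=1−0.32=0.68; AND[a·b] → w = 0.1836
Weighted average = (0.2331·23.0 + 0.2176·4.0 + 0.6300·27.2 + 0.2516·21.9 + 0.1836·21.0) / (0.2331 + 0.2176 + 0.6300 + 0.2516 + 0.1836)
  = 32.7333 / 1.5159 = 21.59

21.59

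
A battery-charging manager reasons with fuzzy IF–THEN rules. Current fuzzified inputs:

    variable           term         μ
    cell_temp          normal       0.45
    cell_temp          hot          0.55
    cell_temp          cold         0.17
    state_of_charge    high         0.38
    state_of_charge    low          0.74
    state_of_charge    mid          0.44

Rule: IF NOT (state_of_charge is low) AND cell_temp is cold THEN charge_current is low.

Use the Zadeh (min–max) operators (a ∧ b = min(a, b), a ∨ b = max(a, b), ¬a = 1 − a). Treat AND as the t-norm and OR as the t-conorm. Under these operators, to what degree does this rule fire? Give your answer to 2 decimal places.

firing strength: ¬low=1−0.74=0.26, cold=0.17; AND[min(a, b)] → w = 0.17

0.17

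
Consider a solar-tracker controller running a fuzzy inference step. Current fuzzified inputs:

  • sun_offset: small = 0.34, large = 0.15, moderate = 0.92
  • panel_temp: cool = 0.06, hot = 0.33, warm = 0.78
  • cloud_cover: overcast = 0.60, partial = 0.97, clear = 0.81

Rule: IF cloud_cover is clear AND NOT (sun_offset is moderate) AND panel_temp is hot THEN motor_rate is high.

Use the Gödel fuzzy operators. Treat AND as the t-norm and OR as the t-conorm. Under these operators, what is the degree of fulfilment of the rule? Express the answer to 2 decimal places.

firing strength: clear=0.81, ¬moderate=1−0.92=0.08, hot=0.33; AND[min(a, b)] → w = 0.08

0.08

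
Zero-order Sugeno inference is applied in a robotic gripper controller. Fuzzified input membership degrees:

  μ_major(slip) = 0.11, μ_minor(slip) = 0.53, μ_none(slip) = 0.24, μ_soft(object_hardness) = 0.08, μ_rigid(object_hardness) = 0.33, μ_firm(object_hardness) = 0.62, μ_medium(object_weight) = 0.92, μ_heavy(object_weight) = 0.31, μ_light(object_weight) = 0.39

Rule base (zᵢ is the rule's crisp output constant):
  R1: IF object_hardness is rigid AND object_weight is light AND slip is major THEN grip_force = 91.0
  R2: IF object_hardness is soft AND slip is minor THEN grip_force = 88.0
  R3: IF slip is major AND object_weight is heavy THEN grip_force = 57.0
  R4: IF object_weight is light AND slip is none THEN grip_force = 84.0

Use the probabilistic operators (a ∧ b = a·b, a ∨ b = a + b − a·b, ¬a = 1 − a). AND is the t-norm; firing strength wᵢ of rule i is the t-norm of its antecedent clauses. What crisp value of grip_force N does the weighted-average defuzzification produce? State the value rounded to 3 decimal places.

80.461

R1 (z=91.0): rigid=0.33, light=0.39, major=0.11; AND[a·b] → w = 0.0142
R2 (z=88.0): soft=0.08, minor=0.53; AND[a·b] → w = 0.0424
R3 (z=57.0): major=0.11, heavy=0.31; AND[a·b] → w = 0.0341
R4 (z=84.0): light=0.39, none=0.24; AND[a·b] → w = 0.0936
Weighted average = (0.0142·91.0 + 0.0424·88.0 + 0.0341·57.0 + 0.0936·84.0) / (0.0142 + 0.0424 + 0.0341 + 0.0936)
  = 14.8256 / 0.1843 = 80.461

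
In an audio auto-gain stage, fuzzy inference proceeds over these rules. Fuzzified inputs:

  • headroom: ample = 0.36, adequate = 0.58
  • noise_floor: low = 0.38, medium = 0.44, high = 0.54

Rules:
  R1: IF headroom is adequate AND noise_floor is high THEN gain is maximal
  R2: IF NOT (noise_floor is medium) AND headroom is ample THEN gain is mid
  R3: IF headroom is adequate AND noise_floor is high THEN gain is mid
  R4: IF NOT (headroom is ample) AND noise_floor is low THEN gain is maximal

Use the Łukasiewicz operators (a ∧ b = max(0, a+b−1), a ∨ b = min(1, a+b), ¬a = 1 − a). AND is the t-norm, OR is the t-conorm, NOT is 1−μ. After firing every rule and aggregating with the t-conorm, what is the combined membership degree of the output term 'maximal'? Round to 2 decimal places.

R1: adequate=0.58, high=0.54; AND[max(0, a+b−1)] → w = 0.12
R2: ¬medium=1−0.44=0.56, ample=0.36; AND[max(0, a+b−1)] → w = 0.00
R3: adequate=0.58, high=0.54; AND[max(0, a+b−1)] → w = 0.12
R4: ¬ample=1−0.36=0.64, low=0.38; AND[max(0, a+b−1)] → w = 0.02
Rules with consequent 'maximal': {R1, R4} → strengths 0.12, 0.02
Aggregate via t-conorm [min(1, a+b)]: 0.14

0.14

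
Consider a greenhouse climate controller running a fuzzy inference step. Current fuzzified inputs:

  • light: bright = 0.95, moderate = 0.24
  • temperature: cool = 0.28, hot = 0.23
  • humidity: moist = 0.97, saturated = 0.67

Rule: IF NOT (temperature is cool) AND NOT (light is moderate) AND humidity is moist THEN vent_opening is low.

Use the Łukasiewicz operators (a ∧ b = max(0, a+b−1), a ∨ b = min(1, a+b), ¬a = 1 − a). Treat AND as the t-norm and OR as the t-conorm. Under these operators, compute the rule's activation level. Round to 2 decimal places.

firing strength: ¬cool=1−0.28=0.72, ¬moderate=1−0.24=0.76, moist=0.97; AND[max(0, a+b−1)] → w = 0.45

0.45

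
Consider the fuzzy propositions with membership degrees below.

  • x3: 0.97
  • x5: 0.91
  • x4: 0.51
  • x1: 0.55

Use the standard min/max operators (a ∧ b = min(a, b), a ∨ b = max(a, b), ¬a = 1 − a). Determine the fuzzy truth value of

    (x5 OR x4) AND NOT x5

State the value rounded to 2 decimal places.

0.09

x5 OR x4 = max(a, b) on (0.91, 0.51) = 0.91
NOT x5 = 1 − 0.91 = 0.09
(x5 OR x4) AND NOT x5 = min(a, b) on (0.91, 0.09) = 0.09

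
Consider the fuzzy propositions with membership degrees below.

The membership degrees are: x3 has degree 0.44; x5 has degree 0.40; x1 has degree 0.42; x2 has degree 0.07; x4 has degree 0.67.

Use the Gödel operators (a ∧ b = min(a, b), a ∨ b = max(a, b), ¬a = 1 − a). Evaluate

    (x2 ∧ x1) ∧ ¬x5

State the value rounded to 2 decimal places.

0.07

x2 ∧ x1 = min(a, b) on (0.07, 0.42) = 0.07
¬x5 = 1 − 0.40 = 0.60
(x2 ∧ x1) ∧ ¬x5 = min(a, b) on (0.07, 0.60) = 0.07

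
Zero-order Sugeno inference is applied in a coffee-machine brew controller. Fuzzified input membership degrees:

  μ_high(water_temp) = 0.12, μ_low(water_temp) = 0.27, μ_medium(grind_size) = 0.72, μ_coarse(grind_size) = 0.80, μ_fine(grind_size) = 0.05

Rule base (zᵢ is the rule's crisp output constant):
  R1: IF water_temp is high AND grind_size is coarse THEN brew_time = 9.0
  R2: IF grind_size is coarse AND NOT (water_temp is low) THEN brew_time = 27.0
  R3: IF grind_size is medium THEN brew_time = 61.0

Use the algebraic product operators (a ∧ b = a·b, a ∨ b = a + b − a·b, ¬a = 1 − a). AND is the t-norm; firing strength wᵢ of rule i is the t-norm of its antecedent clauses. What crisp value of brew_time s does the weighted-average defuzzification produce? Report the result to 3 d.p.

43.251

R1 (z=9.0): high=0.12, coarse=0.80; AND[a·b] → w = 0.0960
R2 (z=27.0): coarse=0.80, ¬low=1−0.27=0.73; AND[a·b] → w = 0.5840
R3 (z=61.0): medium=0.72 → w = 0.7200
Weighted average = (0.0960·9.0 + 0.5840·27.0 + 0.7200·61.0) / (0.0960 + 0.5840 + 0.7200)
  = 60.5520 / 1.4000 = 43.251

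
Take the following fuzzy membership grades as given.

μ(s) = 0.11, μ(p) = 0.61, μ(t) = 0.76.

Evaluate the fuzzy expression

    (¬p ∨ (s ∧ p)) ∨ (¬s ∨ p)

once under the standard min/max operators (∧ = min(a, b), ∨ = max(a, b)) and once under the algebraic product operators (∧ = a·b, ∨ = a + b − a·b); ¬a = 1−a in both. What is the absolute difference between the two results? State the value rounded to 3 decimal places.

0.086

Under standard min/max:
  ¬p = 1 − 0.61 = 0.39
  s ∧ p = min(a, b) on (0.11, 0.61) = 0.11
  ¬p ∨ (s ∧ p) = max(a, b) on (0.39, 0.11) = 0.39
  ¬s = 1 − 0.11 = 0.89
  ¬s ∨ p = max(a, b) on (0.89, 0.61) = 0.89
  (¬p ∨ (s ∧ p)) ∨ (¬s ∨ p) = max(a, b) on (0.39, 0.89) = 0.89
  → value = 0.8900
Under algebraic product:
  ¬p = 1 − 0.6100 = 0.3900
  s ∧ p = a·b on (0.1100, 0.6100) = 0.0671
  ¬p ∨ (s ∧ p) = a + b − a·b on (0.3900, 0.0671) = 0.4309
  ¬s = 1 − 0.1100 = 0.8900
  ¬s ∨ p = a + b − a·b on (0.8900, 0.6100) = 0.9571
  (¬p ∨ (s ∧ p)) ∨ (¬s ∨ p) = a + b − a·b on (0.4309, 0.9571) = 0.9756
  → value = 0.9756
|0.8900 − 0.9756| = 0.086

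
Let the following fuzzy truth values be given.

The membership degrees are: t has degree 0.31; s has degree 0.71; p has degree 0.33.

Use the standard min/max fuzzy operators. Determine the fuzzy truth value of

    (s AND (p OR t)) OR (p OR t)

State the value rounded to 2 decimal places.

p OR t = max(a, b) on (0.33, 0.31) = 0.33
s AND (p OR t) = min(a, b) on (0.71, 0.33) = 0.33
p OR t = max(a, b) on (0.33, 0.31) = 0.33
(s AND (p OR t)) OR (p OR t) = max(a, b) on (0.33, 0.33) = 0.33

0.33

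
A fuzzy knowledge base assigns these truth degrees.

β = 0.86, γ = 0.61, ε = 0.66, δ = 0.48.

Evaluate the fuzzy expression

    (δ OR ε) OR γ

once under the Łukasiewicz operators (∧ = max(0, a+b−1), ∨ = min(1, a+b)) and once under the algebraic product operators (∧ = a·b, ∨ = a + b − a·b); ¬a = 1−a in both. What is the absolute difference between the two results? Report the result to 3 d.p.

0.069

Under Łukasiewicz:
  δ OR ε = min(1, a+b) on (0.48, 0.66) = 1.00
  (δ OR ε) OR γ = min(1, a+b) on (1.00, 0.61) = 1.00
  → value = 1.0000
Under algebraic product:
  δ OR ε = a + b − a·b on (0.4800, 0.6600) = 0.8232
  (δ OR ε) OR γ = a + b − a·b on (0.8232, 0.6100) = 0.9310
  → value = 0.9310
|1.0000 − 0.9310| = 0.069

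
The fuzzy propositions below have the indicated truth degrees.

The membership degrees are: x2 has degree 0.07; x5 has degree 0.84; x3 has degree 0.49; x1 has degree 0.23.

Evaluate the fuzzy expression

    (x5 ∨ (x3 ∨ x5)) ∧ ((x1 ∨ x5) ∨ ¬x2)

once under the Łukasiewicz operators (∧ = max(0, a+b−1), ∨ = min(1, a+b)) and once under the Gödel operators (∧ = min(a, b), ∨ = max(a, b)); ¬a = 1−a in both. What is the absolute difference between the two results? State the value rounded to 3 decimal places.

0.160

Under Łukasiewicz:
  x3 ∨ x5 = min(1, a+b) on (0.49, 0.84) = 1.00
  x5 ∨ (x3 ∨ x5) = min(1, a+b) on (0.84, 1.00) = 1.00
  x1 ∨ x5 = min(1, a+b) on (0.23, 0.84) = 1.00
  ¬x2 = 1 − 0.07 = 0.93
  (x1 ∨ x5) ∨ ¬x2 = min(1, a+b) on (1.00, 0.93) = 1.00
  (x5 ∨ (x3 ∨ x5)) ∧ ((x1 ∨ x5) ∨ ¬x2) = max(0, a+b−1) on (1.00, 1.00) = 1.00
  → value = 1.0000
Under Gödel:
  x3 ∨ x5 = max(a, b) on (0.49, 0.84) = 0.84
  x5 ∨ (x3 ∨ x5) = max(a, b) on (0.84, 0.84) = 0.84
  x1 ∨ x5 = max(a, b) on (0.23, 0.84) = 0.84
  ¬x2 = 1 − 0.07 = 0.93
  (x1 ∨ x5) ∨ ¬x2 = max(a, b) on (0.84, 0.93) = 0.93
  (x5 ∨ (x3 ∨ x5)) ∧ ((x1 ∨ x5) ∨ ¬x2) = min(a, b) on (0.84, 0.93) = 0.84
  → value = 0.8400
|1.0000 − 0.8400| = 0.160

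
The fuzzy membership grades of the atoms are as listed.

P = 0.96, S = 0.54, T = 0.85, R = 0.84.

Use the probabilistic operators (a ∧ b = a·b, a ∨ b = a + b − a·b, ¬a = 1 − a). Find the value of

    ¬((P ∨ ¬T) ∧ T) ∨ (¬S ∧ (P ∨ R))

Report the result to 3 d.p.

0.554

¬T = 1 − 0.8500 = 0.1500
P ∨ ¬T = a + b − a·b on (0.9600, 0.1500) = 0.9660
(P ∨ ¬T) ∧ T = a·b on (0.9660, 0.8500) = 0.8211
¬((P ∨ ¬T) ∧ T) = 1 − 0.8211 = 0.1789
¬S = 1 − 0.5400 = 0.4600
P ∨ R = a + b − a·b on (0.9600, 0.8400) = 0.9936
¬S ∧ (P ∨ R) = a·b on (0.4600, 0.9936) = 0.4571
¬((P ∨ ¬T) ∧ T) ∨ (¬S ∧ (P ∨ R)) = a + b − a·b on (0.1789, 0.4571) = 0.5542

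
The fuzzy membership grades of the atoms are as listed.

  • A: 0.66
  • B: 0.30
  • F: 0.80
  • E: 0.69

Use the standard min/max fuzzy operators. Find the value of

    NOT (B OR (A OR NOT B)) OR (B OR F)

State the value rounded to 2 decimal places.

NOT B = 1 − 0.30 = 0.70
A OR NOT B = max(a, b) on (0.66, 0.70) = 0.70
B OR (A OR NOT B) = max(a, b) on (0.30, 0.70) = 0.70
NOT (B OR (A OR NOT B)) = 1 − 0.70 = 0.30
B OR F = max(a, b) on (0.30, 0.80) = 0.80
NOT (B OR (A OR NOT B)) OR (B OR F) = max(a, b) on (0.30, 0.80) = 0.80

0.80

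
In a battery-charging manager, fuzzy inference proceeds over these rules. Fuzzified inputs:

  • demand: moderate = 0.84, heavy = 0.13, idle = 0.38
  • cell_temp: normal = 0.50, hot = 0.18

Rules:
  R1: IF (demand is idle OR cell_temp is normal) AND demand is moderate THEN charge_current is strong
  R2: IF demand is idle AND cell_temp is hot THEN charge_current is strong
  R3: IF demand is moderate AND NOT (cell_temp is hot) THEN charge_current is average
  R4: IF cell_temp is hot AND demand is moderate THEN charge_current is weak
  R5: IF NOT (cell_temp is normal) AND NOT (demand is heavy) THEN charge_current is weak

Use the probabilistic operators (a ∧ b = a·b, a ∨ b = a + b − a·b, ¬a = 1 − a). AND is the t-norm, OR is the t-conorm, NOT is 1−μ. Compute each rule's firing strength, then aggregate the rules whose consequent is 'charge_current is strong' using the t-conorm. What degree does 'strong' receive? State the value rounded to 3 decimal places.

R1: (idle=0.38 OR normal=0.50) = 0.6900; AND[a·b] with moderate=0.84 → w = 0.5796
R2: idle=0.38, hot=0.18; AND[a·b] → w = 0.0684
R3: moderate=0.84, ¬hot=1−0.18=0.82; AND[a·b] → w = 0.6888
R4: hot=0.18, moderate=0.84; AND[a·b] → w = 0.1512
R5: ¬normal=1−0.50=0.50, ¬heavy=1−0.13=0.87; AND[a·b] → w = 0.4350
Rules with consequent 'strong': {R1, R2} → strengths 0.5796, 0.0684
Aggregate via t-conorm [a + b − a·b]: 0.6084

0.608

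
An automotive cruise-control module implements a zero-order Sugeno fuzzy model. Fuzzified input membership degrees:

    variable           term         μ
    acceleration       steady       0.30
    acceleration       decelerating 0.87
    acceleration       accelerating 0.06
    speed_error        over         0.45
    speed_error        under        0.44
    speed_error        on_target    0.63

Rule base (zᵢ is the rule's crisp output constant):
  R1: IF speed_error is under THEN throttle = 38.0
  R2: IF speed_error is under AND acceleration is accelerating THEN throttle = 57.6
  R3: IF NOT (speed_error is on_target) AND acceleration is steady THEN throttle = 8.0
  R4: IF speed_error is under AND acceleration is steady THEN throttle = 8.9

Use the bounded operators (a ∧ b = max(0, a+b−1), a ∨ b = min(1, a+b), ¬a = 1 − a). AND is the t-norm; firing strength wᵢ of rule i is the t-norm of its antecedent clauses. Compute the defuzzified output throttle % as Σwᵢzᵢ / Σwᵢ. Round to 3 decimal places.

38.000

R1 (z=38.0): under=0.44 → w = 0.44
R2 (z=57.6): under=0.44, accelerating=0.06; AND[max(0, a+b−1)] → w = 0.00
R3 (z=8.0): ¬on_target=1−0.63=0.37, steady=0.30; AND[max(0, a+b−1)] → w = 0.00
R4 (z=8.9): under=0.44, steady=0.30; AND[max(0, a+b−1)] → w = 0.00
Weighted average = (0.44·38.0 + 0.00·57.6 + 0.00·8.0 + 0.00·8.9) / (0.44 + 0.00 + 0.00 + 0.00)
  = 16.7200 / 0.4400 = 38.000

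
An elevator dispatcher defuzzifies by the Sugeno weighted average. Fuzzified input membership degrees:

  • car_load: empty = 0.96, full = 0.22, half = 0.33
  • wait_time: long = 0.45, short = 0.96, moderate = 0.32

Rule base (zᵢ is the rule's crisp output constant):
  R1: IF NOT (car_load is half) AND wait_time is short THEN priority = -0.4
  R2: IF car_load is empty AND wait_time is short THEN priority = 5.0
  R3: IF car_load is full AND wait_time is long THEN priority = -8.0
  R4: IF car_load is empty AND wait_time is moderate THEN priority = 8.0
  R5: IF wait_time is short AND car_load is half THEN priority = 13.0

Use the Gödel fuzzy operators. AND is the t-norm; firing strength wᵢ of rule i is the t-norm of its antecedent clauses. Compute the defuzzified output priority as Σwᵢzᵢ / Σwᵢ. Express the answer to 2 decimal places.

3.85

R1 (z=-0.4): ¬half=1−0.33=0.67, short=0.96; AND[min(a, b)] → w = 0.67
R2 (z=5.0): empty=0.96, short=0.96; AND[min(a, b)] → w = 0.96
R3 (z=-8.0): full=0.22, long=0.45; AND[min(a, b)] → w = 0.22
R4 (z=8.0): empty=0.96, moderate=0.32; AND[min(a, b)] → w = 0.32
R5 (z=13.0): short=0.96, half=0.33; AND[min(a, b)] → w = 0.33
Weighted average = (0.67·-0.4 + 0.96·5.0 + 0.22·-8.0 + 0.32·8.0 + 0.33·13.0) / (0.67 + 0.96 + 0.22 + 0.32 + 0.33)
  = 9.6220 / 2.5000 = 3.85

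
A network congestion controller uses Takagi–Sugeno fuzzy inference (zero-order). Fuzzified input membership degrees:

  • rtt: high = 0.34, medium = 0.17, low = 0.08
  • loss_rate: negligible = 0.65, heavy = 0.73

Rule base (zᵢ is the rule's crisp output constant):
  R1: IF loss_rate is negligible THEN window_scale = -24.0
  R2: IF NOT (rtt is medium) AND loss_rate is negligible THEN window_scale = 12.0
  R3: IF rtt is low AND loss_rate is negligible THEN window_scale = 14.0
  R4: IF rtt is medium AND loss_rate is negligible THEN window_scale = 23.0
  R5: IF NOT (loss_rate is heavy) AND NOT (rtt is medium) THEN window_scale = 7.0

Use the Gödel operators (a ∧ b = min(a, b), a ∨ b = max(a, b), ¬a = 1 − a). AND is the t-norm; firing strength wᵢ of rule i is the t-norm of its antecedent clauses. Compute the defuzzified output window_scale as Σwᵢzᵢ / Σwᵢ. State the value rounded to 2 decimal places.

-0.48

R1 (z=-24.0): negligible=0.65 → w = 0.65
R2 (z=12.0): ¬medium=1−0.17=0.83, negligible=0.65; AND[min(a, b)] → w = 0.65
R3 (z=14.0): low=0.08, negligible=0.65; AND[min(a, b)] → w = 0.08
R4 (z=23.0): medium=0.17, negligible=0.65; AND[min(a, b)] → w = 0.17
R5 (z=7.0): ¬heavy=1−0.73=0.27, ¬medium=1−0.17=0.83; AND[min(a, b)] → w = 0.27
Weighted average = (0.65·-24.0 + 0.65·12.0 + 0.08·14.0 + 0.17·23.0 + 0.27·7.0) / (0.65 + 0.65 + 0.08 + 0.17 + 0.27)
  = -0.8800 / 1.8200 = -0.48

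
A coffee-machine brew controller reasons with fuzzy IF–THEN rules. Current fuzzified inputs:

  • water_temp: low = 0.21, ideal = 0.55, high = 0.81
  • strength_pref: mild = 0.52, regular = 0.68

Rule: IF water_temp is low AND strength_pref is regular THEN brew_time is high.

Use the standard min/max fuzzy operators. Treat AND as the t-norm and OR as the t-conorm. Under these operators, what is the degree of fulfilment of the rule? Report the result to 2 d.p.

firing strength: low=0.21, regular=0.68; AND[min(a, b)] → w = 0.21

0.21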